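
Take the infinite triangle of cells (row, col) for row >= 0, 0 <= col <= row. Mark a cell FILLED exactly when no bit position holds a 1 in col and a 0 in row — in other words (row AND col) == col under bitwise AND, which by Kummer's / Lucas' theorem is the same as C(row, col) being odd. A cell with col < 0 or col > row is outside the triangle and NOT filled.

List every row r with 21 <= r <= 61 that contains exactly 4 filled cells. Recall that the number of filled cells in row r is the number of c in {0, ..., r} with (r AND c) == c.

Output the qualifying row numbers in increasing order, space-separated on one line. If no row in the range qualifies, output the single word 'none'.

Answer: 24 33 34 36 40 48

Derivation:
Row r has 2^popcount(r) filled cells, so we need popcount(r) = log2(4) = 2.
Scan r = 21..61 and keep those with exactly 2 one-bits:
r=21=10101 popcount=3 -> skip
r=22=10110 popcount=3 -> skip
r=23=10111 popcount=4 -> skip
r=24=11000 popcount=2 -> KEEP
r=25=11001 popcount=3 -> skip
r=26=11010 popcount=3 -> skip
r=27=11011 popcount=4 -> skip
r=28=11100 popcount=3 -> skip
r=29=11101 popcount=4 -> skip
r=30=11110 popcount=4 -> skip
r=31=11111 popcount=5 -> skip
r=32=100000 popcount=1 -> skip
r=33=100001 popcount=2 -> KEEP
r=34=100010 popcount=2 -> KEEP
r=35=100011 popcount=3 -> skip
r=36=100100 popcount=2 -> KEEP
r=37=100101 popcount=3 -> skip
r=38=100110 popcount=3 -> skip
r=39=100111 popcount=4 -> skip
r=40=101000 popcount=2 -> KEEP
r=41=101001 popcount=3 -> skip
r=42=101010 popcount=3 -> skip
r=43=101011 popcount=4 -> skip
r=44=101100 popcount=3 -> skip
r=45=101101 popcount=4 -> skip
r=46=101110 popcount=4 -> skip
r=47=101111 popcount=5 -> skip
r=48=110000 popcount=2 -> KEEP
r=49=110001 popcount=3 -> skip
r=50=110010 popcount=3 -> skip
r=51=110011 popcount=4 -> skip
r=52=110100 popcount=3 -> skip
r=53=110101 popcount=4 -> skip
r=54=110110 popcount=4 -> skip
r=55=110111 popcount=5 -> skip
r=56=111000 popcount=3 -> skip
r=57=111001 popcount=4 -> skip
r=58=111010 popcount=4 -> skip
r=59=111011 popcount=5 -> skip
r=60=111100 popcount=4 -> skip
r=61=111101 popcount=5 -> skip
Kept rows: 24 33 34 36 40 48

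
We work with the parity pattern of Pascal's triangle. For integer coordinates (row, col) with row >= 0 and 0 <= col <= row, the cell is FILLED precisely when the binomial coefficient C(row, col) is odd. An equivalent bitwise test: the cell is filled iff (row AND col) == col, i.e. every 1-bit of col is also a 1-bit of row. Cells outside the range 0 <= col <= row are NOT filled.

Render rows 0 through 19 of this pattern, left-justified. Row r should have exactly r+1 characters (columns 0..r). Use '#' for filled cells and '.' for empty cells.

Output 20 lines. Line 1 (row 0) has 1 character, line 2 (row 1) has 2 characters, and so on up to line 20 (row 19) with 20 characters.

r0=0: #
r1=1: ##
r2=10: #.#
r3=11: ####
r4=100: #...#
r5=101: ##..##
r6=110: #.#.#.#
r7=111: ########
r8=1000: #.......#
r9=1001: ##......##
r10=1010: #.#.....#.#
r11=1011: ####....####
r12=1100: #...#...#...#
r13=1101: ##..##..##..##
r14=1110: #.#.#.#.#.#.#.#
r15=1111: ################
r16=10000: #...............#
r17=10001: ##..............##
r18=10010: #.#.............#.#
r19=10011: ####............####

Answer: #
##
#.#
####
#...#
##..##
#.#.#.#
########
#.......#
##......##
#.#.....#.#
####....####
#...#...#...#
##..##..##..##
#.#.#.#.#.#.#.#
################
#...............#
##..............##
#.#.............#.#
####............####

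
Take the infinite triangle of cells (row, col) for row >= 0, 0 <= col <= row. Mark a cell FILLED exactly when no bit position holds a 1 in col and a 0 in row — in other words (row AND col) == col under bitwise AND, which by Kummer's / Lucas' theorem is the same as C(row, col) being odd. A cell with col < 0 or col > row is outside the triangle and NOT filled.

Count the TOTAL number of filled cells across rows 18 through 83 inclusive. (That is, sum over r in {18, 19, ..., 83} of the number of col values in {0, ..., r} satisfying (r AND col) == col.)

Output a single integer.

Answer: 840

Derivation:
r18=10010 pc2: +4 =4
r19=10011 pc3: +8 =12
r20=10100 pc2: +4 =16
r21=10101 pc3: +8 =24
r22=10110 pc3: +8 =32
r23=10111 pc4: +16 =48
r24=11000 pc2: +4 =52
r25=11001 pc3: +8 =60
r26=11010 pc3: +8 =68
r27=11011 pc4: +16 =84
r28=11100 pc3: +8 =92
r29=11101 pc4: +16 =108
r30=11110 pc4: +16 =124
r31=11111 pc5: +32 =156
r32=100000 pc1: +2 =158
r33=100001 pc2: +4 =162
r34=100010 pc2: +4 =166
r35=100011 pc3: +8 =174
r36=100100 pc2: +4 =178
r37=100101 pc3: +8 =186
r38=100110 pc3: +8 =194
r39=100111 pc4: +16 =210
r40=101000 pc2: +4 =214
r41=101001 pc3: +8 =222
r42=101010 pc3: +8 =230
r43=101011 pc4: +16 =246
r44=101100 pc3: +8 =254
r45=101101 pc4: +16 =270
r46=101110 pc4: +16 =286
r47=101111 pc5: +32 =318
r48=110000 pc2: +4 =322
r49=110001 pc3: +8 =330
r50=110010 pc3: +8 =338
r51=110011 pc4: +16 =354
r52=110100 pc3: +8 =362
r53=110101 pc4: +16 =378
r54=110110 pc4: +16 =394
r55=110111 pc5: +32 =426
r56=111000 pc3: +8 =434
r57=111001 pc4: +16 =450
r58=111010 pc4: +16 =466
r59=111011 pc5: +32 =498
r60=111100 pc4: +16 =514
r61=111101 pc5: +32 =546
r62=111110 pc5: +32 =578
r63=111111 pc6: +64 =642
r64=1000000 pc1: +2 =644
r65=1000001 pc2: +4 =648
r66=1000010 pc2: +4 =652
r67=1000011 pc3: +8 =660
r68=1000100 pc2: +4 =664
r69=1000101 pc3: +8 =672
r70=1000110 pc3: +8 =680
r71=1000111 pc4: +16 =696
r72=1001000 pc2: +4 =700
r73=1001001 pc3: +8 =708
r74=1001010 pc3: +8 =716
r75=1001011 pc4: +16 =732
r76=1001100 pc3: +8 =740
r77=1001101 pc4: +16 =756
r78=1001110 pc4: +16 =772
r79=1001111 pc5: +32 =804
r80=1010000 pc2: +4 =808
r81=1010001 pc3: +8 =816
r82=1010010 pc3: +8 =824
r83=1010011 pc4: +16 =840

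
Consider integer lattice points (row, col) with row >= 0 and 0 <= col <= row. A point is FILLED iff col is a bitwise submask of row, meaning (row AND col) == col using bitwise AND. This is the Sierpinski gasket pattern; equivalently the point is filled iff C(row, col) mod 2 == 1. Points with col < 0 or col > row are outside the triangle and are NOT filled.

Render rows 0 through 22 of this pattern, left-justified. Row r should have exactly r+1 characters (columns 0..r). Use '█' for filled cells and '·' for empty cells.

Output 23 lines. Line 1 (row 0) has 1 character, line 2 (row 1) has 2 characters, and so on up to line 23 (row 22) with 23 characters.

Answer: █
██
█·█
████
█···█
██··██
█·█·█·█
████████
█·······█
██······██
█·█·····█·█
████····████
█···█···█···█
██··██··██··██
█·█·█·█·█·█·█·█
████████████████
█···············█
██··············██
█·█·············█·█
████············████
█···█···········█···█
██··██··········██··██
█·█·█·█·········█·█·█·█

Derivation:
r0=0: █
r1=1: ██
r2=10: █·█
r3=11: ████
r4=100: █···█
r5=101: ██··██
r6=110: █·█·█·█
r7=111: ████████
r8=1000: █·······█
r9=1001: ██······██
r10=1010: █·█·····█·█
r11=1011: ████····████
r12=1100: █···█···█···█
r13=1101: ██··██··██··██
r14=1110: █·█·█·█·█·█·█·█
r15=1111: ████████████████
r16=10000: █···············█
r17=10001: ██··············██
r18=10010: █·█·············█·█
r19=10011: ████············████
r20=10100: █···█···········█···█
r21=10101: ██··██··········██··██
r22=10110: █·█·█·█·········█·█·█·█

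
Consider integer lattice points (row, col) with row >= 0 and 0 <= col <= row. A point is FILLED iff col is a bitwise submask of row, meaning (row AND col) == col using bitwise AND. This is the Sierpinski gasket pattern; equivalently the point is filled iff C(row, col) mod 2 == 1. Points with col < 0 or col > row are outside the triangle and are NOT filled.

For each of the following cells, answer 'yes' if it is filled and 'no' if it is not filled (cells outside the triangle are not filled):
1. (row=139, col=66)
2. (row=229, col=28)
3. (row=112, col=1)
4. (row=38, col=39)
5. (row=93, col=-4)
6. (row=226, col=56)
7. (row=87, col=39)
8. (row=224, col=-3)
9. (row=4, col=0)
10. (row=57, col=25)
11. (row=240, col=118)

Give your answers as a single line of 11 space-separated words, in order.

(139,66): row=0b10001011, col=0b1000010, row AND col = 0b10 = 2; 2 != 66 -> empty
(229,28): row=0b11100101, col=0b11100, row AND col = 0b100 = 4; 4 != 28 -> empty
(112,1): row=0b1110000, col=0b1, row AND col = 0b0 = 0; 0 != 1 -> empty
(38,39): col outside [0, 38] -> not filled
(93,-4): col outside [0, 93] -> not filled
(226,56): row=0b11100010, col=0b111000, row AND col = 0b100000 = 32; 32 != 56 -> empty
(87,39): row=0b1010111, col=0b100111, row AND col = 0b111 = 7; 7 != 39 -> empty
(224,-3): col outside [0, 224] -> not filled
(4,0): row=0b100, col=0b0, row AND col = 0b0 = 0; 0 == 0 -> filled
(57,25): row=0b111001, col=0b11001, row AND col = 0b11001 = 25; 25 == 25 -> filled
(240,118): row=0b11110000, col=0b1110110, row AND col = 0b1110000 = 112; 112 != 118 -> empty

Answer: no no no no no no no no yes yes no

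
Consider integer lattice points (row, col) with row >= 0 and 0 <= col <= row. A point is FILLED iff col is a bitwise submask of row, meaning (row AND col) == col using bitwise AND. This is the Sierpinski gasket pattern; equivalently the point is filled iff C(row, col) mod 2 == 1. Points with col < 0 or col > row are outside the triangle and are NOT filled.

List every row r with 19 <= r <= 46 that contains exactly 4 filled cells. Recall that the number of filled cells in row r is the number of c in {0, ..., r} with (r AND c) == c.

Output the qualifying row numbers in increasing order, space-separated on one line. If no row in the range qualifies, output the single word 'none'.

Row r has 2^popcount(r) filled cells, so we need popcount(r) = log2(4) = 2.
Scan r = 19..46 and keep those with exactly 2 one-bits:
r=19=10011 popcount=3 -> skip
r=20=10100 popcount=2 -> KEEP
r=21=10101 popcount=3 -> skip
r=22=10110 popcount=3 -> skip
r=23=10111 popcount=4 -> skip
r=24=11000 popcount=2 -> KEEP
r=25=11001 popcount=3 -> skip
r=26=11010 popcount=3 -> skip
r=27=11011 popcount=4 -> skip
r=28=11100 popcount=3 -> skip
r=29=11101 popcount=4 -> skip
r=30=11110 popcount=4 -> skip
r=31=11111 popcount=5 -> skip
r=32=100000 popcount=1 -> skip
r=33=100001 popcount=2 -> KEEP
r=34=100010 popcount=2 -> KEEP
r=35=100011 popcount=3 -> skip
r=36=100100 popcount=2 -> KEEP
r=37=100101 popcount=3 -> skip
r=38=100110 popcount=3 -> skip
r=39=100111 popcount=4 -> skip
r=40=101000 popcount=2 -> KEEP
r=41=101001 popcount=3 -> skip
r=42=101010 popcount=3 -> skip
r=43=101011 popcount=4 -> skip
r=44=101100 popcount=3 -> skip
r=45=101101 popcount=4 -> skip
r=46=101110 popcount=4 -> skip
Kept rows: 20 24 33 34 36 40

Answer: 20 24 33 34 36 40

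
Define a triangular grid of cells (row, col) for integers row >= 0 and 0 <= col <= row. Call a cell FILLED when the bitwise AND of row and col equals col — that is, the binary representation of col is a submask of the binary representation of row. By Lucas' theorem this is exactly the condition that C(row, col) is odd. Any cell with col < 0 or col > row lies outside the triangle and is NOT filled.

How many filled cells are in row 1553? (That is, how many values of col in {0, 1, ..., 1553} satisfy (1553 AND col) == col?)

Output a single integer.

Answer: 16

Derivation:
1553 in binary = 11000010001
popcount(1553) = number of 1-bits in 11000010001 = 4
A col c satisfies (1553 AND c) == c iff every set bit of c is also set in 1553; each of the 4 set bits of 1553 can independently be on or off in c.
count = 2^4 = 16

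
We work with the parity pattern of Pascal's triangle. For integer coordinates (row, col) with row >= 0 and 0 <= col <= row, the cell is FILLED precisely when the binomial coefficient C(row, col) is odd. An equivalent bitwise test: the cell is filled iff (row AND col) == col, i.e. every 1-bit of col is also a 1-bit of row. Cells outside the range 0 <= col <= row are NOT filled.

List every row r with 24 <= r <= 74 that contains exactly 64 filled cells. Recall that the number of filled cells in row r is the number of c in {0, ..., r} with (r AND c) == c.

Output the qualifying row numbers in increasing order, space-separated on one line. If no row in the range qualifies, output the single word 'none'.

Answer: 63

Derivation:
Row r has 2^popcount(r) filled cells, so we need popcount(r) = log2(64) = 6.
Scan r = 24..74 and keep those with exactly 6 one-bits:
r=24=11000 popcount=2 -> skip
r=25=11001 popcount=3 -> skip
r=26=11010 popcount=3 -> skip
r=27=11011 popcount=4 -> skip
r=28=11100 popcount=3 -> skip
r=29=11101 popcount=4 -> skip
r=30=11110 popcount=4 -> skip
r=31=11111 popcount=5 -> skip
r=32=100000 popcount=1 -> skip
r=33=100001 popcount=2 -> skip
r=34=100010 popcount=2 -> skip
r=35=100011 popcount=3 -> skip
r=36=100100 popcount=2 -> skip
r=37=100101 popcount=3 -> skip
r=38=100110 popcount=3 -> skip
r=39=100111 popcount=4 -> skip
r=40=101000 popcount=2 -> skip
r=41=101001 popcount=3 -> skip
r=42=101010 popcount=3 -> skip
r=43=101011 popcount=4 -> skip
r=44=101100 popcount=3 -> skip
r=45=101101 popcount=4 -> skip
r=46=101110 popcount=4 -> skip
r=47=101111 popcount=5 -> skip
r=48=110000 popcount=2 -> skip
r=49=110001 popcount=3 -> skip
r=50=110010 popcount=3 -> skip
r=51=110011 popcount=4 -> skip
r=52=110100 popcount=3 -> skip
r=53=110101 popcount=4 -> skip
r=54=110110 popcount=4 -> skip
r=55=110111 popcount=5 -> skip
r=56=111000 popcount=3 -> skip
r=57=111001 popcount=4 -> skip
r=58=111010 popcount=4 -> skip
r=59=111011 popcount=5 -> skip
r=60=111100 popcount=4 -> skip
r=61=111101 popcount=5 -> skip
r=62=111110 popcount=5 -> skip
r=63=111111 popcount=6 -> KEEP
r=64=1000000 popcount=1 -> skip
r=65=1000001 popcount=2 -> skip
r=66=1000010 popcount=2 -> skip
r=67=1000011 popcount=3 -> skip
r=68=1000100 popcount=2 -> skip
r=69=1000101 popcount=3 -> skip
r=70=1000110 popcount=3 -> skip
r=71=1000111 popcount=4 -> skip
r=72=1001000 popcount=2 -> skip
r=73=1001001 popcount=3 -> skip
r=74=1001010 popcount=3 -> skip
Kept rows: 63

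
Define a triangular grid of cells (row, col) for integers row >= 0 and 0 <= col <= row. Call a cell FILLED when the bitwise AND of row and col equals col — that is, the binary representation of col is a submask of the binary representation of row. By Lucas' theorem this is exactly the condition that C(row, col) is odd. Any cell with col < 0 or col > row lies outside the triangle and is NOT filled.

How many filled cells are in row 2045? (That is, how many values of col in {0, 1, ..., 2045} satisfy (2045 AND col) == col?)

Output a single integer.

Answer: 1024

Derivation:
2045 in binary = 11111111101
popcount(2045) = number of 1-bits in 11111111101 = 10
A col c satisfies (2045 AND c) == c iff every set bit of c is also set in 2045; each of the 10 set bits of 2045 can independently be on or off in c.
count = 2^10 = 1024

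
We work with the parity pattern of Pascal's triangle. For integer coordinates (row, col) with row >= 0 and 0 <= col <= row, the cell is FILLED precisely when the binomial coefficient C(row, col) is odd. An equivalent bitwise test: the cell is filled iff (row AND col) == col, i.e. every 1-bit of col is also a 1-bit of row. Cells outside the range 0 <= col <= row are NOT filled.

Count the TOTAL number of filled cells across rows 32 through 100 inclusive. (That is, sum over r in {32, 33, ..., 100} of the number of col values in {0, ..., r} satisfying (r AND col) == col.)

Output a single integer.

Answer: 1016

Derivation:
r32=100000 pc1: +2 =2
r33=100001 pc2: +4 =6
r34=100010 pc2: +4 =10
r35=100011 pc3: +8 =18
r36=100100 pc2: +4 =22
r37=100101 pc3: +8 =30
r38=100110 pc3: +8 =38
r39=100111 pc4: +16 =54
r40=101000 pc2: +4 =58
r41=101001 pc3: +8 =66
r42=101010 pc3: +8 =74
r43=101011 pc4: +16 =90
r44=101100 pc3: +8 =98
r45=101101 pc4: +16 =114
r46=101110 pc4: +16 =130
r47=101111 pc5: +32 =162
r48=110000 pc2: +4 =166
r49=110001 pc3: +8 =174
r50=110010 pc3: +8 =182
r51=110011 pc4: +16 =198
r52=110100 pc3: +8 =206
r53=110101 pc4: +16 =222
r54=110110 pc4: +16 =238
r55=110111 pc5: +32 =270
r56=111000 pc3: +8 =278
r57=111001 pc4: +16 =294
r58=111010 pc4: +16 =310
r59=111011 pc5: +32 =342
r60=111100 pc4: +16 =358
r61=111101 pc5: +32 =390
r62=111110 pc5: +32 =422
r63=111111 pc6: +64 =486
r64=1000000 pc1: +2 =488
r65=1000001 pc2: +4 =492
r66=1000010 pc2: +4 =496
r67=1000011 pc3: +8 =504
r68=1000100 pc2: +4 =508
r69=1000101 pc3: +8 =516
r70=1000110 pc3: +8 =524
r71=1000111 pc4: +16 =540
r72=1001000 pc2: +4 =544
r73=1001001 pc3: +8 =552
r74=1001010 pc3: +8 =560
r75=1001011 pc4: +16 =576
r76=1001100 pc3: +8 =584
r77=1001101 pc4: +16 =600
r78=1001110 pc4: +16 =616
r79=1001111 pc5: +32 =648
r80=1010000 pc2: +4 =652
r81=1010001 pc3: +8 =660
r82=1010010 pc3: +8 =668
r83=1010011 pc4: +16 =684
r84=1010100 pc3: +8 =692
r85=1010101 pc4: +16 =708
r86=1010110 pc4: +16 =724
r87=1010111 pc5: +32 =756
r88=1011000 pc3: +8 =764
r89=1011001 pc4: +16 =780
r90=1011010 pc4: +16 =796
r91=1011011 pc5: +32 =828
r92=1011100 pc4: +16 =844
r93=1011101 pc5: +32 =876
r94=1011110 pc5: +32 =908
r95=1011111 pc6: +64 =972
r96=1100000 pc2: +4 =976
r97=1100001 pc3: +8 =984
r98=1100010 pc3: +8 =992
r99=1100011 pc4: +16 =1008
r100=1100100 pc3: +8 =1016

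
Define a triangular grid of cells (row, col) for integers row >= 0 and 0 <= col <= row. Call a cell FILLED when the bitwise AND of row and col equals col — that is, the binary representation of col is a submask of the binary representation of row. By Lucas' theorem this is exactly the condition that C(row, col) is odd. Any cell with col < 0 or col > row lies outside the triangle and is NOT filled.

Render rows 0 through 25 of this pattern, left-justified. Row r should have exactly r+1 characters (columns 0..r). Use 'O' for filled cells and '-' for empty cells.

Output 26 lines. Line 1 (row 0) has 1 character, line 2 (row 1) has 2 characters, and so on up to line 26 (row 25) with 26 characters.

r0=0: O
r1=1: OO
r2=10: O-O
r3=11: OOOO
r4=100: O---O
r5=101: OO--OO
r6=110: O-O-O-O
r7=111: OOOOOOOO
r8=1000: O-------O
r9=1001: OO------OO
r10=1010: O-O-----O-O
r11=1011: OOOO----OOOO
r12=1100: O---O---O---O
r13=1101: OO--OO--OO--OO
r14=1110: O-O-O-O-O-O-O-O
r15=1111: OOOOOOOOOOOOOOOO
r16=10000: O---------------O
r17=10001: OO--------------OO
r18=10010: O-O-------------O-O
r19=10011: OOOO------------OOOO
r20=10100: O---O-----------O---O
r21=10101: OO--OO----------OO--OO
r22=10110: O-O-O-O---------O-O-O-O
r23=10111: OOOOOOOO--------OOOOOOOO
r24=11000: O-------O-------O-------O
r25=11001: OO------OO------OO------OO

Answer: O
OO
O-O
OOOO
O---O
OO--OO
O-O-O-O
OOOOOOOO
O-------O
OO------OO
O-O-----O-O
OOOO----OOOO
O---O---O---O
OO--OO--OO--OO
O-O-O-O-O-O-O-O
OOOOOOOOOOOOOOOO
O---------------O
OO--------------OO
O-O-------------O-O
OOOO------------OOOO
O---O-----------O---O
OO--OO----------OO--OO
O-O-O-O---------O-O-O-O
OOOOOOOO--------OOOOOOOO
O-------O-------O-------O
OO------OO------OO------OO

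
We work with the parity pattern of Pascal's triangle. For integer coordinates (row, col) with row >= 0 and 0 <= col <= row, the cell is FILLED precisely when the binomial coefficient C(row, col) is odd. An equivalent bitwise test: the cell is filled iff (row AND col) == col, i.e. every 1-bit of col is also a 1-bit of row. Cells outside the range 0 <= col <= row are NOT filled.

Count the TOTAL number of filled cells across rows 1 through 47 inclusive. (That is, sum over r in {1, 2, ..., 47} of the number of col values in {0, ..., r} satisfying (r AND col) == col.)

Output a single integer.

Answer: 404

Derivation:
r1=1 pc1: +2 =2
r2=10 pc1: +2 =4
r3=11 pc2: +4 =8
r4=100 pc1: +2 =10
r5=101 pc2: +4 =14
r6=110 pc2: +4 =18
r7=111 pc3: +8 =26
r8=1000 pc1: +2 =28
r9=1001 pc2: +4 =32
r10=1010 pc2: +4 =36
r11=1011 pc3: +8 =44
r12=1100 pc2: +4 =48
r13=1101 pc3: +8 =56
r14=1110 pc3: +8 =64
r15=1111 pc4: +16 =80
r16=10000 pc1: +2 =82
r17=10001 pc2: +4 =86
r18=10010 pc2: +4 =90
r19=10011 pc3: +8 =98
r20=10100 pc2: +4 =102
r21=10101 pc3: +8 =110
r22=10110 pc3: +8 =118
r23=10111 pc4: +16 =134
r24=11000 pc2: +4 =138
r25=11001 pc3: +8 =146
r26=11010 pc3: +8 =154
r27=11011 pc4: +16 =170
r28=11100 pc3: +8 =178
r29=11101 pc4: +16 =194
r30=11110 pc4: +16 =210
r31=11111 pc5: +32 =242
r32=100000 pc1: +2 =244
r33=100001 pc2: +4 =248
r34=100010 pc2: +4 =252
r35=100011 pc3: +8 =260
r36=100100 pc2: +4 =264
r37=100101 pc3: +8 =272
r38=100110 pc3: +8 =280
r39=100111 pc4: +16 =296
r40=101000 pc2: +4 =300
r41=101001 pc3: +8 =308
r42=101010 pc3: +8 =316
r43=101011 pc4: +16 =332
r44=101100 pc3: +8 =340
r45=101101 pc4: +16 =356
r46=101110 pc4: +16 =372
r47=101111 pc5: +32 =404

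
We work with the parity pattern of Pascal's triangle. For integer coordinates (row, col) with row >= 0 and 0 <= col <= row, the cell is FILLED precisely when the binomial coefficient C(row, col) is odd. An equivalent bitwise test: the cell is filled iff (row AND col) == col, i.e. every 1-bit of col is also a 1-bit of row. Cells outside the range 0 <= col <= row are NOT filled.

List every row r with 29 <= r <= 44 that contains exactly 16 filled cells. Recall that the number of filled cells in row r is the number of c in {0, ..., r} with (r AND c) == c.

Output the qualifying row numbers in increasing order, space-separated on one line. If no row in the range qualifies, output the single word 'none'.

Row r has 2^popcount(r) filled cells, so we need popcount(r) = log2(16) = 4.
Scan r = 29..44 and keep those with exactly 4 one-bits:
r=29=11101 popcount=4 -> KEEP
r=30=11110 popcount=4 -> KEEP
r=31=11111 popcount=5 -> skip
r=32=100000 popcount=1 -> skip
r=33=100001 popcount=2 -> skip
r=34=100010 popcount=2 -> skip
r=35=100011 popcount=3 -> skip
r=36=100100 popcount=2 -> skip
r=37=100101 popcount=3 -> skip
r=38=100110 popcount=3 -> skip
r=39=100111 popcount=4 -> KEEP
r=40=101000 popcount=2 -> skip
r=41=101001 popcount=3 -> skip
r=42=101010 popcount=3 -> skip
r=43=101011 popcount=4 -> KEEP
r=44=101100 popcount=3 -> skip
Kept rows: 29 30 39 43

Answer: 29 30 39 43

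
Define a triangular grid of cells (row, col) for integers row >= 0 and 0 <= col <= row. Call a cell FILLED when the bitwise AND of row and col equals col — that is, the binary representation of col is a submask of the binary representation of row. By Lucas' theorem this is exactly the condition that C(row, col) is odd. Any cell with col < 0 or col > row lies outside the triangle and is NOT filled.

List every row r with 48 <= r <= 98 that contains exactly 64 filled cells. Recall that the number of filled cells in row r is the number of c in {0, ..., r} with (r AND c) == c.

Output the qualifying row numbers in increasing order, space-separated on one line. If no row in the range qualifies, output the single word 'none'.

Answer: 63 95

Derivation:
Row r has 2^popcount(r) filled cells, so we need popcount(r) = log2(64) = 6.
Scan r = 48..98 and keep those with exactly 6 one-bits:
r=48=110000 popcount=2 -> skip
r=49=110001 popcount=3 -> skip
r=50=110010 popcount=3 -> skip
r=51=110011 popcount=4 -> skip
r=52=110100 popcount=3 -> skip
r=53=110101 popcount=4 -> skip
r=54=110110 popcount=4 -> skip
r=55=110111 popcount=5 -> skip
r=56=111000 popcount=3 -> skip
r=57=111001 popcount=4 -> skip
r=58=111010 popcount=4 -> skip
r=59=111011 popcount=5 -> skip
r=60=111100 popcount=4 -> skip
r=61=111101 popcount=5 -> skip
r=62=111110 popcount=5 -> skip
r=63=111111 popcount=6 -> KEEP
r=64=1000000 popcount=1 -> skip
r=65=1000001 popcount=2 -> skip
r=66=1000010 popcount=2 -> skip
r=67=1000011 popcount=3 -> skip
r=68=1000100 popcount=2 -> skip
r=69=1000101 popcount=3 -> skip
r=70=1000110 popcount=3 -> skip
r=71=1000111 popcount=4 -> skip
r=72=1001000 popcount=2 -> skip
r=73=1001001 popcount=3 -> skip
r=74=1001010 popcount=3 -> skip
r=75=1001011 popcount=4 -> skip
r=76=1001100 popcount=3 -> skip
r=77=1001101 popcount=4 -> skip
r=78=1001110 popcount=4 -> skip
r=79=1001111 popcount=5 -> skip
r=80=1010000 popcount=2 -> skip
r=81=1010001 popcount=3 -> skip
r=82=1010010 popcount=3 -> skip
r=83=1010011 popcount=4 -> skip
r=84=1010100 popcount=3 -> skip
r=85=1010101 popcount=4 -> skip
r=86=1010110 popcount=4 -> skip
r=87=1010111 popcount=5 -> skip
r=88=1011000 popcount=3 -> skip
r=89=1011001 popcount=4 -> skip
r=90=1011010 popcount=4 -> skip
r=91=1011011 popcount=5 -> skip
r=92=1011100 popcount=4 -> skip
r=93=1011101 popcount=5 -> skip
r=94=1011110 popcount=5 -> skip
r=95=1011111 popcount=6 -> KEEP
r=96=1100000 popcount=2 -> skip
r=97=1100001 popcount=3 -> skip
r=98=1100010 popcount=3 -> skip
Kept rows: 63 95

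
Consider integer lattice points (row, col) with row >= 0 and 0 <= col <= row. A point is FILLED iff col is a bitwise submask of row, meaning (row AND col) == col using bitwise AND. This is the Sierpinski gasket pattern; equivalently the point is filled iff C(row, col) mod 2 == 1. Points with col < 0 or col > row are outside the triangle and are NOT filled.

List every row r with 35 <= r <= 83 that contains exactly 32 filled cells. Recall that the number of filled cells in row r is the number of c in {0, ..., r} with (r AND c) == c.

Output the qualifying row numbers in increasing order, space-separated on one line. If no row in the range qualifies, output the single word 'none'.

Answer: 47 55 59 61 62 79

Derivation:
Row r has 2^popcount(r) filled cells, so we need popcount(r) = log2(32) = 5.
Scan r = 35..83 and keep those with exactly 5 one-bits:
r=35=100011 popcount=3 -> skip
r=36=100100 popcount=2 -> skip
r=37=100101 popcount=3 -> skip
r=38=100110 popcount=3 -> skip
r=39=100111 popcount=4 -> skip
r=40=101000 popcount=2 -> skip
r=41=101001 popcount=3 -> skip
r=42=101010 popcount=3 -> skip
r=43=101011 popcount=4 -> skip
r=44=101100 popcount=3 -> skip
r=45=101101 popcount=4 -> skip
r=46=101110 popcount=4 -> skip
r=47=101111 popcount=5 -> KEEP
r=48=110000 popcount=2 -> skip
r=49=110001 popcount=3 -> skip
r=50=110010 popcount=3 -> skip
r=51=110011 popcount=4 -> skip
r=52=110100 popcount=3 -> skip
r=53=110101 popcount=4 -> skip
r=54=110110 popcount=4 -> skip
r=55=110111 popcount=5 -> KEEP
r=56=111000 popcount=3 -> skip
r=57=111001 popcount=4 -> skip
r=58=111010 popcount=4 -> skip
r=59=111011 popcount=5 -> KEEP
r=60=111100 popcount=4 -> skip
r=61=111101 popcount=5 -> KEEP
r=62=111110 popcount=5 -> KEEP
r=63=111111 popcount=6 -> skip
r=64=1000000 popcount=1 -> skip
r=65=1000001 popcount=2 -> skip
r=66=1000010 popcount=2 -> skip
r=67=1000011 popcount=3 -> skip
r=68=1000100 popcount=2 -> skip
r=69=1000101 popcount=3 -> skip
r=70=1000110 popcount=3 -> skip
r=71=1000111 popcount=4 -> skip
r=72=1001000 popcount=2 -> skip
r=73=1001001 popcount=3 -> skip
r=74=1001010 popcount=3 -> skip
r=75=1001011 popcount=4 -> skip
r=76=1001100 popcount=3 -> skip
r=77=1001101 popcount=4 -> skip
r=78=1001110 popcount=4 -> skip
r=79=1001111 popcount=5 -> KEEP
r=80=1010000 popcount=2 -> skip
r=81=1010001 popcount=3 -> skip
r=82=1010010 popcount=3 -> skip
r=83=1010011 popcount=4 -> skip
Kept rows: 47 55 59 61 62 79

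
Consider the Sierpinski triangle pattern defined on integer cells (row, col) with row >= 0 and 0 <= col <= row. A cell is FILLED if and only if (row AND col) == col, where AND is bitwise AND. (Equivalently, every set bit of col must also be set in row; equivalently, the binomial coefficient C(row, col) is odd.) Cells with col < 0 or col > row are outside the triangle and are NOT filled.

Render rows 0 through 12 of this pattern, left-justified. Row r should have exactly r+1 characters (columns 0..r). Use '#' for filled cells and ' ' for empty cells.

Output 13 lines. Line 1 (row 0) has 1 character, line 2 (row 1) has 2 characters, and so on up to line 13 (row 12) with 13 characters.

Answer: #
##
# #
####
#   #
##  ##
# # # #
########
#       #
##      ##
# #     # #
####    ####
#   #   #   #

Derivation:
r0=0: #
r1=1: ##
r2=10: # #
r3=11: ####
r4=100: #   #
r5=101: ##  ##
r6=110: # # # #
r7=111: ########
r8=1000: #       #
r9=1001: ##      ##
r10=1010: # #     # #
r11=1011: ####    ####
r12=1100: #   #   #   #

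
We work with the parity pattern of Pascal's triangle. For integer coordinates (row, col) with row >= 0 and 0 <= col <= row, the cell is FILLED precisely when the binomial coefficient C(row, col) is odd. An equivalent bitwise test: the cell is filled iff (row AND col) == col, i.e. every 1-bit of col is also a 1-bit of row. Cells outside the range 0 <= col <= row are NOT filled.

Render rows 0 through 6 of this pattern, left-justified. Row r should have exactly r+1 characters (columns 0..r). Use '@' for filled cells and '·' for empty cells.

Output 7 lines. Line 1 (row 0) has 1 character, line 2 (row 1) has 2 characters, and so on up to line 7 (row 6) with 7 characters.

r0=0: @
r1=1: @@
r2=10: @·@
r3=11: @@@@
r4=100: @···@
r5=101: @@··@@
r6=110: @·@·@·@

Answer: @
@@
@·@
@@@@
@···@
@@··@@
@·@·@·@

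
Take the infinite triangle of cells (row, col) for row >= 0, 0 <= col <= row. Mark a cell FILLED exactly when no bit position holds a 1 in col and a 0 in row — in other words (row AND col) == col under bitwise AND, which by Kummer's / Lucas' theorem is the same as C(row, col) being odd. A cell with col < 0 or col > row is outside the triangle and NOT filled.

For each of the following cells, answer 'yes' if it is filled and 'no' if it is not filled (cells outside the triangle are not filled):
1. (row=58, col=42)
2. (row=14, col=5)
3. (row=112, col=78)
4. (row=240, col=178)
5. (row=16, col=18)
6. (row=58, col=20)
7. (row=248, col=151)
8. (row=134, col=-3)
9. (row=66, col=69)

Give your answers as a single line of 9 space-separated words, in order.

(58,42): row=0b111010, col=0b101010, row AND col = 0b101010 = 42; 42 == 42 -> filled
(14,5): row=0b1110, col=0b101, row AND col = 0b100 = 4; 4 != 5 -> empty
(112,78): row=0b1110000, col=0b1001110, row AND col = 0b1000000 = 64; 64 != 78 -> empty
(240,178): row=0b11110000, col=0b10110010, row AND col = 0b10110000 = 176; 176 != 178 -> empty
(16,18): col outside [0, 16] -> not filled
(58,20): row=0b111010, col=0b10100, row AND col = 0b10000 = 16; 16 != 20 -> empty
(248,151): row=0b11111000, col=0b10010111, row AND col = 0b10010000 = 144; 144 != 151 -> empty
(134,-3): col outside [0, 134] -> not filled
(66,69): col outside [0, 66] -> not filled

Answer: yes no no no no no no no no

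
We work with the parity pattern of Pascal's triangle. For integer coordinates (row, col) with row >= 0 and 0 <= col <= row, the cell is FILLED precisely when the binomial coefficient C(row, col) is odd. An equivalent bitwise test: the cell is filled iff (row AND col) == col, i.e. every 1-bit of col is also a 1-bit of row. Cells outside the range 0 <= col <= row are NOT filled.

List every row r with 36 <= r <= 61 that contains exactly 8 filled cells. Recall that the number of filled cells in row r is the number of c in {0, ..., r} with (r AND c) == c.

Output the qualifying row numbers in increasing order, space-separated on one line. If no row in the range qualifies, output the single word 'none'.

Row r has 2^popcount(r) filled cells, so we need popcount(r) = log2(8) = 3.
Scan r = 36..61 and keep those with exactly 3 one-bits:
r=36=100100 popcount=2 -> skip
r=37=100101 popcount=3 -> KEEP
r=38=100110 popcount=3 -> KEEP
r=39=100111 popcount=4 -> skip
r=40=101000 popcount=2 -> skip
r=41=101001 popcount=3 -> KEEP
r=42=101010 popcount=3 -> KEEP
r=43=101011 popcount=4 -> skip
r=44=101100 popcount=3 -> KEEP
r=45=101101 popcount=4 -> skip
r=46=101110 popcount=4 -> skip
r=47=101111 popcount=5 -> skip
r=48=110000 popcount=2 -> skip
r=49=110001 popcount=3 -> KEEP
r=50=110010 popcount=3 -> KEEP
r=51=110011 popcount=4 -> skip
r=52=110100 popcount=3 -> KEEP
r=53=110101 popcount=4 -> skip
r=54=110110 popcount=4 -> skip
r=55=110111 popcount=5 -> skip
r=56=111000 popcount=3 -> KEEP
r=57=111001 popcount=4 -> skip
r=58=111010 popcount=4 -> skip
r=59=111011 popcount=5 -> skip
r=60=111100 popcount=4 -> skip
r=61=111101 popcount=5 -> skip
Kept rows: 37 38 41 42 44 49 50 52 56

Answer: 37 38 41 42 44 49 50 52 56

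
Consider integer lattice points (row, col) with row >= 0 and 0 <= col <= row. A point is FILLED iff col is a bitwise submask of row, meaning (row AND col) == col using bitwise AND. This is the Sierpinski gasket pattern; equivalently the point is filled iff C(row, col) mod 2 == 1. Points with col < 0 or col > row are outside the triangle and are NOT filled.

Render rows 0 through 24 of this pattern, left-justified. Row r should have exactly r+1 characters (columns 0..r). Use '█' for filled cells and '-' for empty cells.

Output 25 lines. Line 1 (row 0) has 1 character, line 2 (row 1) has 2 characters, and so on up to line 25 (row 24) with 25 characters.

Answer: █
██
█-█
████
█---█
██--██
█-█-█-█
████████
█-------█
██------██
█-█-----█-█
████----████
█---█---█---█
██--██--██--██
█-█-█-█-█-█-█-█
████████████████
█---------------█
██--------------██
█-█-------------█-█
████------------████
█---█-----------█---█
██--██----------██--██
█-█-█-█---------█-█-█-█
████████--------████████
█-------█-------█-------█

Derivation:
r0=0: █
r1=1: ██
r2=10: █-█
r3=11: ████
r4=100: █---█
r5=101: ██--██
r6=110: █-█-█-█
r7=111: ████████
r8=1000: █-------█
r9=1001: ██------██
r10=1010: █-█-----█-█
r11=1011: ████----████
r12=1100: █---█---█---█
r13=1101: ██--██--██--██
r14=1110: █-█-█-█-█-█-█-█
r15=1111: ████████████████
r16=10000: █---------------█
r17=10001: ██--------------██
r18=10010: █-█-------------█-█
r19=10011: ████------------████
r20=10100: █---█-----------█---█
r21=10101: ██--██----------██--██
r22=10110: █-█-█-█---------█-█-█-█
r23=10111: ████████--------████████
r24=11000: █-------█-------█-------█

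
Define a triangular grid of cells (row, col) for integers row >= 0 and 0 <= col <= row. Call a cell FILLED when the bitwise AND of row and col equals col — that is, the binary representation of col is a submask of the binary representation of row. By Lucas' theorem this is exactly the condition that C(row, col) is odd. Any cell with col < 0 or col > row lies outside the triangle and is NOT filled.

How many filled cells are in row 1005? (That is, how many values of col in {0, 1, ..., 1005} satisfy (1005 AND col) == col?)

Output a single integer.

1005 in binary = 1111101101
popcount(1005) = number of 1-bits in 1111101101 = 8
A col c satisfies (1005 AND c) == c iff every set bit of c is also set in 1005; each of the 8 set bits of 1005 can independently be on or off in c.
count = 2^8 = 256

Answer: 256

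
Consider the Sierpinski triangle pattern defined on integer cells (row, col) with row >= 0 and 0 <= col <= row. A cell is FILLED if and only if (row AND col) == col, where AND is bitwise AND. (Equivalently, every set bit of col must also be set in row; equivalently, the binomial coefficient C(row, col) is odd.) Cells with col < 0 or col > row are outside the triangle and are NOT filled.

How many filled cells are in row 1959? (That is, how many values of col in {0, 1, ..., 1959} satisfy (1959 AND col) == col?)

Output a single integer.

Answer: 256

Derivation:
1959 in binary = 11110100111
popcount(1959) = number of 1-bits in 11110100111 = 8
A col c satisfies (1959 AND c) == c iff every set bit of c is also set in 1959; each of the 8 set bits of 1959 can independently be on or off in c.
count = 2^8 = 256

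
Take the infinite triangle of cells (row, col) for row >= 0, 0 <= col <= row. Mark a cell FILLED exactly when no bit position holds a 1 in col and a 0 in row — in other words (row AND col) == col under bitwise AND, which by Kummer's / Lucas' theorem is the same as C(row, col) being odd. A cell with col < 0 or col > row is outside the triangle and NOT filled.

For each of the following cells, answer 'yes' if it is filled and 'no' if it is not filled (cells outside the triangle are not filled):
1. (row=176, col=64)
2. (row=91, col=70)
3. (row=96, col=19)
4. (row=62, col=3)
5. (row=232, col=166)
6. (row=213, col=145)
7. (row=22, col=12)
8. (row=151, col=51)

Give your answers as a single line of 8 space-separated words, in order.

Answer: no no no no no yes no no

Derivation:
(176,64): row=0b10110000, col=0b1000000, row AND col = 0b0 = 0; 0 != 64 -> empty
(91,70): row=0b1011011, col=0b1000110, row AND col = 0b1000010 = 66; 66 != 70 -> empty
(96,19): row=0b1100000, col=0b10011, row AND col = 0b0 = 0; 0 != 19 -> empty
(62,3): row=0b111110, col=0b11, row AND col = 0b10 = 2; 2 != 3 -> empty
(232,166): row=0b11101000, col=0b10100110, row AND col = 0b10100000 = 160; 160 != 166 -> empty
(213,145): row=0b11010101, col=0b10010001, row AND col = 0b10010001 = 145; 145 == 145 -> filled
(22,12): row=0b10110, col=0b1100, row AND col = 0b100 = 4; 4 != 12 -> empty
(151,51): row=0b10010111, col=0b110011, row AND col = 0b10011 = 19; 19 != 51 -> empty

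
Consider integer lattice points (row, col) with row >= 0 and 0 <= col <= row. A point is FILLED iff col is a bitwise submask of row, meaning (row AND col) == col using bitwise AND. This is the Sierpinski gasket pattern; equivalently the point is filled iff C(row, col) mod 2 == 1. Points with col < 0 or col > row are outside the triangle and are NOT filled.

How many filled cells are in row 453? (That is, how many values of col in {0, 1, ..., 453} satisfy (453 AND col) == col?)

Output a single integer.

Answer: 32

Derivation:
453 in binary = 111000101
popcount(453) = number of 1-bits in 111000101 = 5
A col c satisfies (453 AND c) == c iff every set bit of c is also set in 453; each of the 5 set bits of 453 can independently be on or off in c.
count = 2^5 = 32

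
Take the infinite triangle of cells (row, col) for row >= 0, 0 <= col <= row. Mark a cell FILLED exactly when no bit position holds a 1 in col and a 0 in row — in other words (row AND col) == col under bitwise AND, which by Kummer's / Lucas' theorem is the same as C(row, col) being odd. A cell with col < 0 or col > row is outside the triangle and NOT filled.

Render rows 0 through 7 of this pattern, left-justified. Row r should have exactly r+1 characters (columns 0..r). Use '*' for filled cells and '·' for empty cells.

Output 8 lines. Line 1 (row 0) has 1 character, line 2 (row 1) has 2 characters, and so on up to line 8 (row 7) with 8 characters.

Answer: *
**
*·*
****
*···*
**··**
*·*·*·*
********

Derivation:
r0=0: *
r1=1: **
r2=10: *·*
r3=11: ****
r4=100: *···*
r5=101: **··**
r6=110: *·*·*·*
r7=111: ********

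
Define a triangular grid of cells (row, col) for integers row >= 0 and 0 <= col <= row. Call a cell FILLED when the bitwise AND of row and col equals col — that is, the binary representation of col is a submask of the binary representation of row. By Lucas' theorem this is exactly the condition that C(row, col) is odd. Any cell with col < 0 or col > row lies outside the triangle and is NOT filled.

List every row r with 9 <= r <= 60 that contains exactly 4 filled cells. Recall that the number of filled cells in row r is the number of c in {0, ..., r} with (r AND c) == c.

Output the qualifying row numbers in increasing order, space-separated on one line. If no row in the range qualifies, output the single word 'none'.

Answer: 9 10 12 17 18 20 24 33 34 36 40 48

Derivation:
Row r has 2^popcount(r) filled cells, so we need popcount(r) = log2(4) = 2.
Scan r = 9..60 and keep those with exactly 2 one-bits:
r=9=1001 popcount=2 -> KEEP
r=10=1010 popcount=2 -> KEEP
r=11=1011 popcount=3 -> skip
r=12=1100 popcount=2 -> KEEP
r=13=1101 popcount=3 -> skip
r=14=1110 popcount=3 -> skip
r=15=1111 popcount=4 -> skip
r=16=10000 popcount=1 -> skip
r=17=10001 popcount=2 -> KEEP
r=18=10010 popcount=2 -> KEEP
r=19=10011 popcount=3 -> skip
r=20=10100 popcount=2 -> KEEP
r=21=10101 popcount=3 -> skip
r=22=10110 popcount=3 -> skip
r=23=10111 popcount=4 -> skip
r=24=11000 popcount=2 -> KEEP
r=25=11001 popcount=3 -> skip
r=26=11010 popcount=3 -> skip
r=27=11011 popcount=4 -> skip
r=28=11100 popcount=3 -> skip
r=29=11101 popcount=4 -> skip
r=30=11110 popcount=4 -> skip
r=31=11111 popcount=5 -> skip
r=32=100000 popcount=1 -> skip
r=33=100001 popcount=2 -> KEEP
r=34=100010 popcount=2 -> KEEP
r=35=100011 popcount=3 -> skip
r=36=100100 popcount=2 -> KEEP
r=37=100101 popcount=3 -> skip
r=38=100110 popcount=3 -> skip
r=39=100111 popcount=4 -> skip
r=40=101000 popcount=2 -> KEEP
r=41=101001 popcount=3 -> skip
r=42=101010 popcount=3 -> skip
r=43=101011 popcount=4 -> skip
r=44=101100 popcount=3 -> skip
r=45=101101 popcount=4 -> skip
r=46=101110 popcount=4 -> skip
r=47=101111 popcount=5 -> skip
r=48=110000 popcount=2 -> KEEP
r=49=110001 popcount=3 -> skip
r=50=110010 popcount=3 -> skip
r=51=110011 popcount=4 -> skip
r=52=110100 popcount=3 -> skip
r=53=110101 popcount=4 -> skip
r=54=110110 popcount=4 -> skip
r=55=110111 popcount=5 -> skip
r=56=111000 popcount=3 -> skip
r=57=111001 popcount=4 -> skip
r=58=111010 popcount=4 -> skip
r=59=111011 popcount=5 -> skip
r=60=111100 popcount=4 -> skip
Kept rows: 9 10 12 17 18 20 24 33 34 36 40 48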